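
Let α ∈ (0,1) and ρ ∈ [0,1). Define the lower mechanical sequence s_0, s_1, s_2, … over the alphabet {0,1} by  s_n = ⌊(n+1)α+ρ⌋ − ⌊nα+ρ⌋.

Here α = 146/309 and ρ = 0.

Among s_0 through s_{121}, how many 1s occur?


#1s = Σ_{n=0}^{121} s_n = Σ_{n=0}^{121} (⌊(n+1)α+ρ⌋ − ⌊nα+ρ⌋)
the sum telescopes: every ⌊nα+ρ⌋ with 0 < n < 122 appears once with + and once with −, leaving ⌊122α+ρ⌋ − ⌊0·α+ρ⌋
122α + ρ = (122·146) / 309 = 17812/309
ρ = 0/309
⌊17812/309⌋ = 57,  ⌊0/309⌋ = 0
#1s = 57 − 0 = 57

57


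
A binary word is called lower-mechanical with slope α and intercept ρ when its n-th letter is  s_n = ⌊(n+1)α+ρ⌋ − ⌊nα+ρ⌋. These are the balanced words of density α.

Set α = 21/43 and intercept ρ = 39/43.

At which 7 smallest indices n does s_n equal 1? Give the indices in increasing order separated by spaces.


0 2 4 6 8 10 12

n=0: ⌊60/43⌋−⌊39/43⌋ = 1−0 = 1  ← one
n=1: ⌊81/43⌋−⌊60/43⌋ = 1−1 = 0
n=2: ⌊102/43⌋−⌊81/43⌋ = 2−1 = 1  ← one
n=3: ⌊123/43⌋−⌊102/43⌋ = 2−2 = 0
n=4: ⌊144/43⌋−⌊123/43⌋ = 3−2 = 1  ← one
n=5: ⌊165/43⌋−⌊144/43⌋ = 3−3 = 0
n=6: ⌊186/43⌋−⌊165/43⌋ = 4−3 = 1  ← one
n=7: ⌊207/43⌋−⌊186/43⌋ = 4−4 = 0
n=8: ⌊228/43⌋−⌊207/43⌋ = 5−4 = 1  ← one
n=9: ⌊249/43⌋−⌊228/43⌋ = 5−5 = 0
n=10: ⌊270/43⌋−⌊249/43⌋ = 6−5 = 1  ← one
n=11: ⌊291/43⌋−⌊270/43⌋ = 6−6 = 0
n=12: ⌊312/43⌋−⌊291/43⌋ = 7−6 = 1  ← one
positions of the first 7 ones: 0 2 4 6 8 10 12


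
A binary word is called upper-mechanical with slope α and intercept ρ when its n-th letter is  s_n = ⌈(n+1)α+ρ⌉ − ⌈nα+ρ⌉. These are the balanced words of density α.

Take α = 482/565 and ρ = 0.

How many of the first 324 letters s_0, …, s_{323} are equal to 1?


#1s = Σ_{n=0}^{323} s_n = Σ_{n=0}^{323} (⌈(n+1)α+ρ⌉ − ⌈nα+ρ⌉)
the sum telescopes: every ⌈nα+ρ⌉ with 0 < n < 324 appears once with + and once with −, leaving ⌈324α+ρ⌉ − ⌈0·α+ρ⌉
324α + ρ = (324·482) / 565 = 156168/565
ρ = 0/565
⌈156168/565⌉ = 277,  ⌈0/565⌉ = 0
#1s = 277 − 0 = 277

277


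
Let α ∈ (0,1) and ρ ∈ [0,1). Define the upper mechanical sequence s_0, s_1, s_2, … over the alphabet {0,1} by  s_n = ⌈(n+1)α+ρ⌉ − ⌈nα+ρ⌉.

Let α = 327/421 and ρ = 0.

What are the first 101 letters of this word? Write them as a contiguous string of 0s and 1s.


11110111011110111011110111011110111011110111011110111011110111011110111011110111011110111011110111011

n=0: ⌈(1·327)/421⌉ − ⌈(0·327)/421⌉ = ⌈327/421⌉ − ⌈0/421⌉ = 1 − 0 = 1
n=1: ⌈(2·327)/421⌉ − ⌈(1·327)/421⌉ = ⌈654/421⌉ − ⌈327/421⌉ = 2 − 1 = 1
n=2: ⌈(3·327)/421⌉ − ⌈(2·327)/421⌉ = ⌈981/421⌉ − ⌈654/421⌉ = 3 − 2 = 1
n=3: ⌈(4·327)/421⌉ − ⌈(3·327)/421⌉ = ⌈1308/421⌉ − ⌈981/421⌉ = 4 − 3 = 1
n=4: ⌈(5·327)/421⌉ − ⌈(4·327)/421⌉ = ⌈1635/421⌉ − ⌈1308/421⌉ = 4 − 4 = 0
n=5: ⌈(6·327)/421⌉ − ⌈(5·327)/421⌉ = ⌈1962/421⌉ − ⌈1635/421⌉ = 5 − 4 = 1
n=6: ⌈(7·327)/421⌉ − ⌈(6·327)/421⌉ = ⌈2289/421⌉ − ⌈1962/421⌉ = 6 − 5 = 1
n=7: ⌈(8·327)/421⌉ − ⌈(7·327)/421⌉ = ⌈2616/421⌉ − ⌈2289/421⌉ = 7 − 6 = 1
n=8: ⌈(9·327)/421⌉ − ⌈(8·327)/421⌉ = ⌈2943/421⌉ − ⌈2616/421⌉ = 7 − 7 = 0
n=9: ⌈(10·327)/421⌉ − ⌈(9·327)/421⌉ = ⌈3270/421⌉ − ⌈2943/421⌉ = 8 − 7 = 1
n=10: ⌈(11·327)/421⌉ − ⌈(10·327)/421⌉ = ⌈3597/421⌉ − ⌈3270/421⌉ = 9 − 8 = 1
n=11: ⌈(12·327)/421⌉ − ⌈(11·327)/421⌉ = ⌈3924/421⌉ − ⌈3597/421⌉ = 10 − 9 = 1
n=12: ⌈(13·327)/421⌉ − ⌈(12·327)/421⌉ = ⌈4251/421⌉ − ⌈3924/421⌉ = 11 − 10 = 1
n=13: ⌈(14·327)/421⌉ − ⌈(13·327)/421⌉ = ⌈4578/421⌉ − ⌈4251/421⌉ = 11 − 11 = 0
n=14: ⌈(15·327)/421⌉ − ⌈(14·327)/421⌉ = ⌈4905/421⌉ − ⌈4578/421⌉ = 12 − 11 = 1
n=15: ⌈(16·327)/421⌉ − ⌈(15·327)/421⌉ = ⌈5232/421⌉ − ⌈4905/421⌉ = 13 − 12 = 1
n=16: ⌈(17·327)/421⌉ − ⌈(16·327)/421⌉ = ⌈5559/421⌉ − ⌈5232/421⌉ = 14 − 13 = 1
n=17: ⌈(18·327)/421⌉ − ⌈(17·327)/421⌉ = ⌈5886/421⌉ − ⌈5559/421⌉ = 14 − 14 = 0
n=18: ⌈(19·327)/421⌉ − ⌈(18·327)/421⌉ = ⌈6213/421⌉ − ⌈5886/421⌉ = 15 − 14 = 1
n=19: ⌈(20·327)/421⌉ − ⌈(19·327)/421⌉ = ⌈6540/421⌉ − ⌈6213/421⌉ = 16 − 15 = 1
n=20: ⌈(21·327)/421⌉ − ⌈(20·327)/421⌉ = ⌈6867/421⌉ − ⌈6540/421⌉ = 17 − 16 = 1
n=21: ⌈(22·327)/421⌉ − ⌈(21·327)/421⌉ = ⌈7194/421⌉ − ⌈6867/421⌉ = 18 − 17 = 1
n=22: ⌈(23·327)/421⌉ − ⌈(22·327)/421⌉ = ⌈7521/421⌉ − ⌈7194/421⌉ = 18 − 18 = 0
n=23: ⌈(24·327)/421⌉ − ⌈(23·327)/421⌉ = ⌈7848/421⌉ − ⌈7521/421⌉ = 19 − 18 = 1
n=24: ⌈(25·327)/421⌉ − ⌈(24·327)/421⌉ = ⌈8175/421⌉ − ⌈7848/421⌉ = 20 − 19 = 1
n=25: ⌈(26·327)/421⌉ − ⌈(25·327)/421⌉ = ⌈8502/421⌉ − ⌈8175/421⌉ = 21 − 20 = 1
n=26: ⌈(27·327)/421⌉ − ⌈(26·327)/421⌉ = ⌈8829/421⌉ − ⌈8502/421⌉ = 21 − 21 = 0
n=27: ⌈(28·327)/421⌉ − ⌈(27·327)/421⌉ = ⌈9156/421⌉ − ⌈8829/421⌉ = 22 − 21 = 1
n=28: ⌈(29·327)/421⌉ − ⌈(28·327)/421⌉ = ⌈9483/421⌉ − ⌈9156/421⌉ = 23 − 22 = 1
n=29: ⌈(30·327)/421⌉ − ⌈(29·327)/421⌉ = ⌈9810/421⌉ − ⌈9483/421⌉ = 24 − 23 = 1
n=30: ⌈(31·327)/421⌉ − ⌈(30·327)/421⌉ = ⌈10137/421⌉ − ⌈9810/421⌉ = 25 − 24 = 1
n=31: ⌈(32·327)/421⌉ − ⌈(31·327)/421⌉ = ⌈10464/421⌉ − ⌈10137/421⌉ = 25 − 25 = 0
n=32: ⌈(33·327)/421⌉ − ⌈(32·327)/421⌉ = ⌈10791/421⌉ − ⌈10464/421⌉ = 26 − 25 = 1
n=33: ⌈(34·327)/421⌉ − ⌈(33·327)/421⌉ = ⌈11118/421⌉ − ⌈10791/421⌉ = 27 − 26 = 1
n=34: ⌈(35·327)/421⌉ − ⌈(34·327)/421⌉ = ⌈11445/421⌉ − ⌈11118/421⌉ = 28 − 27 = 1
n=35: ⌈(36·327)/421⌉ − ⌈(35·327)/421⌉ = ⌈11772/421⌉ − ⌈11445/421⌉ = 28 − 28 = 0
n=36: ⌈(37·327)/421⌉ − ⌈(36·327)/421⌉ = ⌈12099/421⌉ − ⌈11772/421⌉ = 29 − 28 = 1
n=37: ⌈(38·327)/421⌉ − ⌈(37·327)/421⌉ = ⌈12426/421⌉ − ⌈12099/421⌉ = 30 − 29 = 1
n=38: ⌈(39·327)/421⌉ − ⌈(38·327)/421⌉ = ⌈12753/421⌉ − ⌈12426/421⌉ = 31 − 30 = 1
n=39: ⌈(40·327)/421⌉ − ⌈(39·327)/421⌉ = ⌈13080/421⌉ − ⌈12753/421⌉ = 32 − 31 = 1
n=40: ⌈(41·327)/421⌉ − ⌈(40·327)/421⌉ = ⌈13407/421⌉ − ⌈13080/421⌉ = 32 − 32 = 0
n=41: ⌈(42·327)/421⌉ − ⌈(41·327)/421⌉ = ⌈13734/421⌉ − ⌈13407/421⌉ = 33 − 32 = 1
n=42: ⌈(43·327)/421⌉ − ⌈(42·327)/421⌉ = ⌈14061/421⌉ − ⌈13734/421⌉ = 34 − 33 = 1
n=43: ⌈(44·327)/421⌉ − ⌈(43·327)/421⌉ = ⌈14388/421⌉ − ⌈14061/421⌉ = 35 − 34 = 1
n=44: ⌈(45·327)/421⌉ − ⌈(44·327)/421⌉ = ⌈14715/421⌉ − ⌈14388/421⌉ = 35 − 35 = 0
n=45: ⌈(46·327)/421⌉ − ⌈(45·327)/421⌉ = ⌈15042/421⌉ − ⌈14715/421⌉ = 36 − 35 = 1
n=46: ⌈(47·327)/421⌉ − ⌈(46·327)/421⌉ = ⌈15369/421⌉ − ⌈15042/421⌉ = 37 − 36 = 1
n=47: ⌈(48·327)/421⌉ − ⌈(47·327)/421⌉ = ⌈15696/421⌉ − ⌈15369/421⌉ = 38 − 37 = 1
n=48: ⌈(49·327)/421⌉ − ⌈(48·327)/421⌉ = ⌈16023/421⌉ − ⌈15696/421⌉ = 39 − 38 = 1
n=49: ⌈(50·327)/421⌉ − ⌈(49·327)/421⌉ = ⌈16350/421⌉ − ⌈16023/421⌉ = 39 − 39 = 0
n=50: ⌈(51·327)/421⌉ − ⌈(50·327)/421⌉ = ⌈16677/421⌉ − ⌈16350/421⌉ = 40 − 39 = 1
n=51: ⌈(52·327)/421⌉ − ⌈(51·327)/421⌉ = ⌈17004/421⌉ − ⌈16677/421⌉ = 41 − 40 = 1
n=52: ⌈(53·327)/421⌉ − ⌈(52·327)/421⌉ = ⌈17331/421⌉ − ⌈17004/421⌉ = 42 − 41 = 1
n=53: ⌈(54·327)/421⌉ − ⌈(53·327)/421⌉ = ⌈17658/421⌉ − ⌈17331/421⌉ = 42 − 42 = 0
n=54: ⌈(55·327)/421⌉ − ⌈(54·327)/421⌉ = ⌈17985/421⌉ − ⌈17658/421⌉ = 43 − 42 = 1
n=55: ⌈(56·327)/421⌉ − ⌈(55·327)/421⌉ = ⌈18312/421⌉ − ⌈17985/421⌉ = 44 − 43 = 1
n=56: ⌈(57·327)/421⌉ − ⌈(56·327)/421⌉ = ⌈18639/421⌉ − ⌈18312/421⌉ = 45 − 44 = 1
n=57: ⌈(58·327)/421⌉ − ⌈(57·327)/421⌉ = ⌈18966/421⌉ − ⌈18639/421⌉ = 46 − 45 = 1
n=58: ⌈(59·327)/421⌉ − ⌈(58·327)/421⌉ = ⌈19293/421⌉ − ⌈18966/421⌉ = 46 − 46 = 0
n=59: ⌈(60·327)/421⌉ − ⌈(59·327)/421⌉ = ⌈19620/421⌉ − ⌈19293/421⌉ = 47 − 46 = 1
n=60: ⌈(61·327)/421⌉ − ⌈(60·327)/421⌉ = ⌈19947/421⌉ − ⌈19620/421⌉ = 48 − 47 = 1
n=61: ⌈(62·327)/421⌉ − ⌈(61·327)/421⌉ = ⌈20274/421⌉ − ⌈19947/421⌉ = 49 − 48 = 1
n=62: ⌈(63·327)/421⌉ − ⌈(62·327)/421⌉ = ⌈20601/421⌉ − ⌈20274/421⌉ = 49 − 49 = 0
n=63: ⌈(64·327)/421⌉ − ⌈(63·327)/421⌉ = ⌈20928/421⌉ − ⌈20601/421⌉ = 50 − 49 = 1
n=64: ⌈(65·327)/421⌉ − ⌈(64·327)/421⌉ = ⌈21255/421⌉ − ⌈20928/421⌉ = 51 − 50 = 1
n=65: ⌈(66·327)/421⌉ − ⌈(65·327)/421⌉ = ⌈21582/421⌉ − ⌈21255/421⌉ = 52 − 51 = 1
n=66: ⌈(67·327)/421⌉ − ⌈(66·327)/421⌉ = ⌈21909/421⌉ − ⌈21582/421⌉ = 53 − 52 = 1
n=67: ⌈(68·327)/421⌉ − ⌈(67·327)/421⌉ = ⌈22236/421⌉ − ⌈21909/421⌉ = 53 − 53 = 0
n=68: ⌈(69·327)/421⌉ − ⌈(68·327)/421⌉ = ⌈22563/421⌉ − ⌈22236/421⌉ = 54 − 53 = 1
n=69: ⌈(70·327)/421⌉ − ⌈(69·327)/421⌉ = ⌈22890/421⌉ − ⌈22563/421⌉ = 55 − 54 = 1
n=70: ⌈(71·327)/421⌉ − ⌈(70·327)/421⌉ = ⌈23217/421⌉ − ⌈22890/421⌉ = 56 − 55 = 1
n=71: ⌈(72·327)/421⌉ − ⌈(71·327)/421⌉ = ⌈23544/421⌉ − ⌈23217/421⌉ = 56 − 56 = 0
n=72: ⌈(73·327)/421⌉ − ⌈(72·327)/421⌉ = ⌈23871/421⌉ − ⌈23544/421⌉ = 57 − 56 = 1
n=73: ⌈(74·327)/421⌉ − ⌈(73·327)/421⌉ = ⌈24198/421⌉ − ⌈23871/421⌉ = 58 − 57 = 1
n=74: ⌈(75·327)/421⌉ − ⌈(74·327)/421⌉ = ⌈24525/421⌉ − ⌈24198/421⌉ = 59 − 58 = 1
n=75: ⌈(76·327)/421⌉ − ⌈(75·327)/421⌉ = ⌈24852/421⌉ − ⌈24525/421⌉ = 60 − 59 = 1
n=76: ⌈(77·327)/421⌉ − ⌈(76·327)/421⌉ = ⌈25179/421⌉ − ⌈24852/421⌉ = 60 − 60 = 0
n=77: ⌈(78·327)/421⌉ − ⌈(77·327)/421⌉ = ⌈25506/421⌉ − ⌈25179/421⌉ = 61 − 60 = 1
n=78: ⌈(79·327)/421⌉ − ⌈(78·327)/421⌉ = ⌈25833/421⌉ − ⌈25506/421⌉ = 62 − 61 = 1
n=79: ⌈(80·327)/421⌉ − ⌈(79·327)/421⌉ = ⌈26160/421⌉ − ⌈25833/421⌉ = 63 − 62 = 1
n=80: ⌈(81·327)/421⌉ − ⌈(80·327)/421⌉ = ⌈26487/421⌉ − ⌈26160/421⌉ = 63 − 63 = 0
n=81: ⌈(82·327)/421⌉ − ⌈(81·327)/421⌉ = ⌈26814/421⌉ − ⌈26487/421⌉ = 64 − 63 = 1
n=82: ⌈(83·327)/421⌉ − ⌈(82·327)/421⌉ = ⌈27141/421⌉ − ⌈26814/421⌉ = 65 − 64 = 1
n=83: ⌈(84·327)/421⌉ − ⌈(83·327)/421⌉ = ⌈27468/421⌉ − ⌈27141/421⌉ = 66 − 65 = 1
n=84: ⌈(85·327)/421⌉ − ⌈(84·327)/421⌉ = ⌈27795/421⌉ − ⌈27468/421⌉ = 67 − 66 = 1
n=85: ⌈(86·327)/421⌉ − ⌈(85·327)/421⌉ = ⌈28122/421⌉ − ⌈27795/421⌉ = 67 − 67 = 0
n=86: ⌈(87·327)/421⌉ − ⌈(86·327)/421⌉ = ⌈28449/421⌉ − ⌈28122/421⌉ = 68 − 67 = 1
n=87: ⌈(88·327)/421⌉ − ⌈(87·327)/421⌉ = ⌈28776/421⌉ − ⌈28449/421⌉ = 69 − 68 = 1
n=88: ⌈(89·327)/421⌉ − ⌈(88·327)/421⌉ = ⌈29103/421⌉ − ⌈28776/421⌉ = 70 − 69 = 1
n=89: ⌈(90·327)/421⌉ − ⌈(89·327)/421⌉ = ⌈29430/421⌉ − ⌈29103/421⌉ = 70 − 70 = 0
n=90: ⌈(91·327)/421⌉ − ⌈(90·327)/421⌉ = ⌈29757/421⌉ − ⌈29430/421⌉ = 71 − 70 = 1
n=91: ⌈(92·327)/421⌉ − ⌈(91·327)/421⌉ = ⌈30084/421⌉ − ⌈29757/421⌉ = 72 − 71 = 1
n=92: ⌈(93·327)/421⌉ − ⌈(92·327)/421⌉ = ⌈30411/421⌉ − ⌈30084/421⌉ = 73 − 72 = 1
n=93: ⌈(94·327)/421⌉ − ⌈(93·327)/421⌉ = ⌈30738/421⌉ − ⌈30411/421⌉ = 74 − 73 = 1
n=94: ⌈(95·327)/421⌉ − ⌈(94·327)/421⌉ = ⌈31065/421⌉ − ⌈30738/421⌉ = 74 − 74 = 0
n=95: ⌈(96·327)/421⌉ − ⌈(95·327)/421⌉ = ⌈31392/421⌉ − ⌈31065/421⌉ = 75 − 74 = 1
n=96: ⌈(97·327)/421⌉ − ⌈(96·327)/421⌉ = ⌈31719/421⌉ − ⌈31392/421⌉ = 76 − 75 = 1
n=97: ⌈(98·327)/421⌉ − ⌈(97·327)/421⌉ = ⌈32046/421⌉ − ⌈31719/421⌉ = 77 − 76 = 1
n=98: ⌈(99·327)/421⌉ − ⌈(98·327)/421⌉ = ⌈32373/421⌉ − ⌈32046/421⌉ = 77 − 77 = 0
n=99: ⌈(100·327)/421⌉ − ⌈(99·327)/421⌉ = ⌈32700/421⌉ − ⌈32373/421⌉ = 78 − 77 = 1
n=100: ⌈(101·327)/421⌉ − ⌈(100·327)/421⌉ = ⌈33027/421⌉ − ⌈32700/421⌉ = 79 − 78 = 1


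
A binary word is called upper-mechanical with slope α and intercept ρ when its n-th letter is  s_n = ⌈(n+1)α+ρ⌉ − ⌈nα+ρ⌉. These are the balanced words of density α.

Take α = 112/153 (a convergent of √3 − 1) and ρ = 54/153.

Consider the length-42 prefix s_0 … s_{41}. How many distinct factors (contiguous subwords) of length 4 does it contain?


5

t_n = ⌈(n·112+54)/153⌉ for n = 0 … 42:
  n=0…9: ⌈54/153⌉=1 ⌈166/153⌉=2 ⌈278/153⌉=2 ⌈390/153⌉=3 ⌈502/153⌉=4 ⌈614/153⌉=5 ⌈726/153⌉=5 ⌈838/153⌉=6 ⌈950/153⌉=7 ⌈1062/153⌉=7
  n=10…19: ⌈1174/153⌉=8 ⌈1286/153⌉=9 ⌈1398/153⌉=10 ⌈1510/153⌉=10 ⌈1622/153⌉=11 ⌈1734/153⌉=12 ⌈1846/153⌉=13 ⌈1958/153⌉=13 ⌈2070/153⌉=14 ⌈2182/153⌉=15
  n=20…29: ⌈2294/153⌉=15 ⌈2406/153⌉=16 ⌈2518/153⌉=17 ⌈2630/153⌉=18 ⌈2742/153⌉=18 ⌈2854/153⌉=19 ⌈2966/153⌉=20 ⌈3078/153⌉=21 ⌈3190/153⌉=21 ⌈3302/153⌉=22
  n=30…39: ⌈3414/153⌉=23 ⌈3526/153⌉=24 ⌈3638/153⌉=24 ⌈3750/153⌉=25 ⌈3862/153⌉=26 ⌈3974/153⌉=26 ⌈4086/153⌉=27 ⌈4198/153⌉=28 ⌈4310/153⌉=29 ⌈4422/153⌉=29
  n=40…42: ⌈4534/153⌉=30 ⌈4646/153⌉=31 ⌈4758/153⌉=32
s_n = t_(n+1) − t_n for n = 0 … 41 gives
prefix = 101110110111011101101110111011101101110111
slide a length-4 window over [0..3] … [38..41] (39 windows); first occurrence of each distinct factor:
  [  0..  3] 1011
  [  1..  4] 0111
  [  2..  5] 1110
  [  3..  6] 1101
  [  5..  8] 0110
  (the other 34 windows repeat one of these)
distinct factors: {0110, 0111, 1011, 1101, 1110}
count = 5  (Sturmian bound for length 4 is 5)


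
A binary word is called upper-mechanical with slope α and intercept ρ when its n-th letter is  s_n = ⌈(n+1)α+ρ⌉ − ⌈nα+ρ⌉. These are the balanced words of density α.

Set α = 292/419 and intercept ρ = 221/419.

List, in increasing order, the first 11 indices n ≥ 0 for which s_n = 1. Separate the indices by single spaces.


0 2 3 4 6 7 9 10 12 13 15

n=0: ⌈513/419⌉−⌈221/419⌉ = 2−1 = 1  ← one
n=1: ⌈805/419⌉−⌈513/419⌉ = 2−2 = 0
n=2: ⌈1097/419⌉−⌈805/419⌉ = 3−2 = 1  ← one
n=3: ⌈1389/419⌉−⌈1097/419⌉ = 4−3 = 1  ← one
n=4: ⌈1681/419⌉−⌈1389/419⌉ = 5−4 = 1  ← one
n=5: ⌈1973/419⌉−⌈1681/419⌉ = 5−5 = 0
n=6: ⌈2265/419⌉−⌈1973/419⌉ = 6−5 = 1  ← one
n=7: ⌈2557/419⌉−⌈2265/419⌉ = 7−6 = 1  ← one
n=8: ⌈2849/419⌉−⌈2557/419⌉ = 7−7 = 0
n=9: ⌈3141/419⌉−⌈2849/419⌉ = 8−7 = 1  ← one
n=10: ⌈3433/419⌉−⌈3141/419⌉ = 9−8 = 1  ← one
n=11: ⌈3725/419⌉−⌈3433/419⌉ = 9−9 = 0
n=12: ⌈4017/419⌉−⌈3725/419⌉ = 10−9 = 1  ← one
n=13: ⌈4309/419⌉−⌈4017/419⌉ = 11−10 = 1  ← one
n=14: ⌈4601/419⌉−⌈4309/419⌉ = 11−11 = 0
n=15: ⌈4893/419⌉−⌈4601/419⌉ = 12−11 = 1  ← one
positions of the first 11 ones: 0 2 3 4 6 7 9 10 12 13 15


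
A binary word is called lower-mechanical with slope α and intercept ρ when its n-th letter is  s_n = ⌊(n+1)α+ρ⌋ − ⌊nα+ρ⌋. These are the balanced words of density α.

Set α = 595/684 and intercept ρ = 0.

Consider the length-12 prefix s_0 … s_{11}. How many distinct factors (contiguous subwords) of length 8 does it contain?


t_n = ⌊(n·595)/684⌋ for n = 0 … 12:
  n=0…9: ⌊0/684⌋=0 ⌊595/684⌋=0 ⌊1190/684⌋=1 ⌊1785/684⌋=2 ⌊2380/684⌋=3 ⌊2975/684⌋=4 ⌊3570/684⌋=5 ⌊4165/684⌋=6 ⌊4760/684⌋=6 ⌊5355/684⌋=7
  n=10…12: ⌊5950/684⌋=8 ⌊6545/684⌋=9 ⌊7140/684⌋=10
s_n = t_(n+1) − t_n for n = 0 … 11 gives
prefix = 011111101111
slide a length-8 window over [0..7] … [4..11] (5 windows); first occurrence of each distinct factor:
  [  0..  7] 01111110
  [  1..  8] 11111101
  [  2..  9] 11111011
  [  3.. 10] 11110111
  [  4.. 11] 11101111
distinct factors: {01111110, 11101111, 11110111, 11111011, 11111101}
count = 5  (Sturmian bound for length 8 is 9)

5


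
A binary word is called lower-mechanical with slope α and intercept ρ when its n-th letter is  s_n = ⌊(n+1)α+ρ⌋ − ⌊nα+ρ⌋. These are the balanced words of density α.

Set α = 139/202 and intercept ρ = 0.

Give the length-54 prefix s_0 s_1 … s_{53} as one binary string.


011011011011011101101101101101110110110110110111011011

n=0: ⌊(1·139)/202⌋ − ⌊(0·139)/202⌋ = ⌊139/202⌋ − ⌊0/202⌋ = 0 − 0 = 0
n=1: ⌊(2·139)/202⌋ − ⌊(1·139)/202⌋ = ⌊278/202⌋ − ⌊139/202⌋ = 1 − 0 = 1
n=2: ⌊(3·139)/202⌋ − ⌊(2·139)/202⌋ = ⌊417/202⌋ − ⌊278/202⌋ = 2 − 1 = 1
n=3: ⌊(4·139)/202⌋ − ⌊(3·139)/202⌋ = ⌊556/202⌋ − ⌊417/202⌋ = 2 − 2 = 0
n=4: ⌊(5·139)/202⌋ − ⌊(4·139)/202⌋ = ⌊695/202⌋ − ⌊556/202⌋ = 3 − 2 = 1
n=5: ⌊(6·139)/202⌋ − ⌊(5·139)/202⌋ = ⌊834/202⌋ − ⌊695/202⌋ = 4 − 3 = 1
n=6: ⌊(7·139)/202⌋ − ⌊(6·139)/202⌋ = ⌊973/202⌋ − ⌊834/202⌋ = 4 − 4 = 0
n=7: ⌊(8·139)/202⌋ − ⌊(7·139)/202⌋ = ⌊1112/202⌋ − ⌊973/202⌋ = 5 − 4 = 1
n=8: ⌊(9·139)/202⌋ − ⌊(8·139)/202⌋ = ⌊1251/202⌋ − ⌊1112/202⌋ = 6 − 5 = 1
n=9: ⌊(10·139)/202⌋ − ⌊(9·139)/202⌋ = ⌊1390/202⌋ − ⌊1251/202⌋ = 6 − 6 = 0
n=10: ⌊(11·139)/202⌋ − ⌊(10·139)/202⌋ = ⌊1529/202⌋ − ⌊1390/202⌋ = 7 − 6 = 1
n=11: ⌊(12·139)/202⌋ − ⌊(11·139)/202⌋ = ⌊1668/202⌋ − ⌊1529/202⌋ = 8 − 7 = 1
n=12: ⌊(13·139)/202⌋ − ⌊(12·139)/202⌋ = ⌊1807/202⌋ − ⌊1668/202⌋ = 8 − 8 = 0
n=13: ⌊(14·139)/202⌋ − ⌊(13·139)/202⌋ = ⌊1946/202⌋ − ⌊1807/202⌋ = 9 − 8 = 1
n=14: ⌊(15·139)/202⌋ − ⌊(14·139)/202⌋ = ⌊2085/202⌋ − ⌊1946/202⌋ = 10 − 9 = 1
n=15: ⌊(16·139)/202⌋ − ⌊(15·139)/202⌋ = ⌊2224/202⌋ − ⌊2085/202⌋ = 11 − 10 = 1
n=16: ⌊(17·139)/202⌋ − ⌊(16·139)/202⌋ = ⌊2363/202⌋ − ⌊2224/202⌋ = 11 − 11 = 0
n=17: ⌊(18·139)/202⌋ − ⌊(17·139)/202⌋ = ⌊2502/202⌋ − ⌊2363/202⌋ = 12 − 11 = 1
n=18: ⌊(19·139)/202⌋ − ⌊(18·139)/202⌋ = ⌊2641/202⌋ − ⌊2502/202⌋ = 13 − 12 = 1
n=19: ⌊(20·139)/202⌋ − ⌊(19·139)/202⌋ = ⌊2780/202⌋ − ⌊2641/202⌋ = 13 − 13 = 0
n=20: ⌊(21·139)/202⌋ − ⌊(20·139)/202⌋ = ⌊2919/202⌋ − ⌊2780/202⌋ = 14 − 13 = 1
n=21: ⌊(22·139)/202⌋ − ⌊(21·139)/202⌋ = ⌊3058/202⌋ − ⌊2919/202⌋ = 15 − 14 = 1
n=22: ⌊(23·139)/202⌋ − ⌊(22·139)/202⌋ = ⌊3197/202⌋ − ⌊3058/202⌋ = 15 − 15 = 0
n=23: ⌊(24·139)/202⌋ − ⌊(23·139)/202⌋ = ⌊3336/202⌋ − ⌊3197/202⌋ = 16 − 15 = 1
n=24: ⌊(25·139)/202⌋ − ⌊(24·139)/202⌋ = ⌊3475/202⌋ − ⌊3336/202⌋ = 17 − 16 = 1
n=25: ⌊(26·139)/202⌋ − ⌊(25·139)/202⌋ = ⌊3614/202⌋ − ⌊3475/202⌋ = 17 − 17 = 0
n=26: ⌊(27·139)/202⌋ − ⌊(26·139)/202⌋ = ⌊3753/202⌋ − ⌊3614/202⌋ = 18 − 17 = 1
n=27: ⌊(28·139)/202⌋ − ⌊(27·139)/202⌋ = ⌊3892/202⌋ − ⌊3753/202⌋ = 19 − 18 = 1
n=28: ⌊(29·139)/202⌋ − ⌊(28·139)/202⌋ = ⌊4031/202⌋ − ⌊3892/202⌋ = 19 − 19 = 0
n=29: ⌊(30·139)/202⌋ − ⌊(29·139)/202⌋ = ⌊4170/202⌋ − ⌊4031/202⌋ = 20 − 19 = 1
n=30: ⌊(31·139)/202⌋ − ⌊(30·139)/202⌋ = ⌊4309/202⌋ − ⌊4170/202⌋ = 21 − 20 = 1
n=31: ⌊(32·139)/202⌋ − ⌊(31·139)/202⌋ = ⌊4448/202⌋ − ⌊4309/202⌋ = 22 − 21 = 1
n=32: ⌊(33·139)/202⌋ − ⌊(32·139)/202⌋ = ⌊4587/202⌋ − ⌊4448/202⌋ = 22 − 22 = 0
n=33: ⌊(34·139)/202⌋ − ⌊(33·139)/202⌋ = ⌊4726/202⌋ − ⌊4587/202⌋ = 23 − 22 = 1
n=34: ⌊(35·139)/202⌋ − ⌊(34·139)/202⌋ = ⌊4865/202⌋ − ⌊4726/202⌋ = 24 − 23 = 1
n=35: ⌊(36·139)/202⌋ − ⌊(35·139)/202⌋ = ⌊5004/202⌋ − ⌊4865/202⌋ = 24 − 24 = 0
n=36: ⌊(37·139)/202⌋ − ⌊(36·139)/202⌋ = ⌊5143/202⌋ − ⌊5004/202⌋ = 25 − 24 = 1
n=37: ⌊(38·139)/202⌋ − ⌊(37·139)/202⌋ = ⌊5282/202⌋ − ⌊5143/202⌋ = 26 − 25 = 1
n=38: ⌊(39·139)/202⌋ − ⌊(38·139)/202⌋ = ⌊5421/202⌋ − ⌊5282/202⌋ = 26 − 26 = 0
n=39: ⌊(40·139)/202⌋ − ⌊(39·139)/202⌋ = ⌊5560/202⌋ − ⌊5421/202⌋ = 27 − 26 = 1
n=40: ⌊(41·139)/202⌋ − ⌊(40·139)/202⌋ = ⌊5699/202⌋ − ⌊5560/202⌋ = 28 − 27 = 1
n=41: ⌊(42·139)/202⌋ − ⌊(41·139)/202⌋ = ⌊5838/202⌋ − ⌊5699/202⌋ = 28 − 28 = 0
n=42: ⌊(43·139)/202⌋ − ⌊(42·139)/202⌋ = ⌊5977/202⌋ − ⌊5838/202⌋ = 29 − 28 = 1
n=43: ⌊(44·139)/202⌋ − ⌊(43·139)/202⌋ = ⌊6116/202⌋ − ⌊5977/202⌋ = 30 − 29 = 1
n=44: ⌊(45·139)/202⌋ − ⌊(44·139)/202⌋ = ⌊6255/202⌋ − ⌊6116/202⌋ = 30 − 30 = 0
n=45: ⌊(46·139)/202⌋ − ⌊(45·139)/202⌋ = ⌊6394/202⌋ − ⌊6255/202⌋ = 31 − 30 = 1
n=46: ⌊(47·139)/202⌋ − ⌊(46·139)/202⌋ = ⌊6533/202⌋ − ⌊6394/202⌋ = 32 − 31 = 1
n=47: ⌊(48·139)/202⌋ − ⌊(47·139)/202⌋ = ⌊6672/202⌋ − ⌊6533/202⌋ = 33 − 32 = 1
n=48: ⌊(49·139)/202⌋ − ⌊(48·139)/202⌋ = ⌊6811/202⌋ − ⌊6672/202⌋ = 33 − 33 = 0
n=49: ⌊(50·139)/202⌋ − ⌊(49·139)/202⌋ = ⌊6950/202⌋ − ⌊6811/202⌋ = 34 − 33 = 1
n=50: ⌊(51·139)/202⌋ − ⌊(50·139)/202⌋ = ⌊7089/202⌋ − ⌊6950/202⌋ = 35 − 34 = 1
n=51: ⌊(52·139)/202⌋ − ⌊(51·139)/202⌋ = ⌊7228/202⌋ − ⌊7089/202⌋ = 35 − 35 = 0
n=52: ⌊(53·139)/202⌋ − ⌊(52·139)/202⌋ = ⌊7367/202⌋ − ⌊7228/202⌋ = 36 − 35 = 1
n=53: ⌊(54·139)/202⌋ − ⌊(53·139)/202⌋ = ⌊7506/202⌋ − ⌊7367/202⌋ = 37 − 36 = 1


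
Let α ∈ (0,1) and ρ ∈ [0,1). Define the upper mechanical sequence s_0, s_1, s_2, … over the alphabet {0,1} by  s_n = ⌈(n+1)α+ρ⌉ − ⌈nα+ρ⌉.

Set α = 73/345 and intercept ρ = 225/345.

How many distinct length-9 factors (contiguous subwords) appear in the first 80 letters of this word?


10

t_n = ⌈(n·73+225)/345⌉ for n = 0 … 80:
  n=0…9: ⌈225/345⌉=1 ⌈298/345⌉=1 ⌈371/345⌉=2 ⌈444/345⌉=2 ⌈517/345⌉=2 ⌈590/345⌉=2 ⌈663/345⌉=2 ⌈736/345⌉=3 ⌈809/345⌉=3 ⌈882/345⌉=3
  n=10…19: ⌈955/345⌉=3 ⌈1028/345⌉=3 ⌈1101/345⌉=4 ⌈1174/345⌉=4 ⌈1247/345⌉=4 ⌈1320/345⌉=4 ⌈1393/345⌉=5 ⌈1466/345⌉=5 ⌈1539/345⌉=5 ⌈1612/345⌉=5
  n=20…29: ⌈1685/345⌉=5 ⌈1758/345⌉=6 ⌈1831/345⌉=6 ⌈1904/345⌉=6 ⌈1977/345⌉=6 ⌈2050/345⌉=6 ⌈2123/345⌉=7 ⌈2196/345⌉=7 ⌈2269/345⌉=7 ⌈2342/345⌉=7
  n=30…39: ⌈2415/345⌉=7 ⌈2488/345⌉=8 ⌈2561/345⌉=8 ⌈2634/345⌉=8 ⌈2707/345⌉=8 ⌈2780/345⌉=9 ⌈2853/345⌉=9 ⌈2926/345⌉=9 ⌈2999/345⌉=9 ⌈3072/345⌉=9
  n=40…49: ⌈3145/345⌉=10 ⌈3218/345⌉=10 ⌈3291/345⌉=10 ⌈3364/345⌉=10 ⌈3437/345⌉=10 ⌈3510/345⌉=11 ⌈3583/345⌉=11 ⌈3656/345⌉=11 ⌈3729/345⌉=11 ⌈3802/345⌉=12
  n=50…59: ⌈3875/345⌉=12 ⌈3948/345⌉=12 ⌈4021/345⌉=12 ⌈4094/345⌉=12 ⌈4167/345⌉=13 ⌈4240/345⌉=13 ⌈4313/345⌉=13 ⌈4386/345⌉=13 ⌈4459/345⌉=13 ⌈4532/345⌉=14
  n=60…69: ⌈4605/345⌉=14 ⌈4678/345⌉=14 ⌈4751/345⌉=14 ⌈4824/345⌉=14 ⌈4897/345⌉=15 ⌈4970/345⌉=15 ⌈5043/345⌉=15 ⌈5116/345⌉=15 ⌈5189/345⌉=16 ⌈5262/345⌉=16
  n=70…79: ⌈5335/345⌉=16 ⌈5408/345⌉=16 ⌈5481/345⌉=16 ⌈5554/345⌉=17 ⌈5627/345⌉=17 ⌈5700/345⌉=17 ⌈5773/345⌉=17 ⌈5846/345⌉=17 ⌈5919/345⌉=18 ⌈5992/345⌉=18
  n=80: ⌈6065/345⌉=18
s_n = t_(n+1) − t_n for n = 0 … 79 gives
prefix = 01000010000100010000100001000010001000010000100010000100001000010001000010000100
slide a length-9 window over [0..8] … [71..79] (72 windows); first occurrence of each distinct factor:
  [  0..  8] 010000100
  [  1..  9] 100001000
  [  2.. 10] 000010000
  [  3.. 11] 000100001
  [  4.. 12] 001000010
  [  7.. 15] 000010001
  [  8.. 16] 000100010
  [  9.. 17] 001000100
  [ 10.. 18] 010001000
  [ 11.. 19] 100010000
  (the other 62 windows repeat one of these)
distinct factors: {000010000, 000010001, 000100001, 000100010, 001000010, 001000100, 010000100, 010001000, 100001000, 100010000}
count = 10  (Sturmian bound for length 9 is 10)


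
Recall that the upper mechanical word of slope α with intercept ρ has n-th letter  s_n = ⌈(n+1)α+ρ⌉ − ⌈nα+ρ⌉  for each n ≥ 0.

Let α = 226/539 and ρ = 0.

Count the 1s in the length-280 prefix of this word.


#1s = Σ_{n=0}^{279} s_n = Σ_{n=0}^{279} (⌈(n+1)α+ρ⌉ − ⌈nα+ρ⌉)
the sum telescopes: every ⌈nα+ρ⌉ with 0 < n < 280 appears once with + and once with −, leaving ⌈280α+ρ⌉ − ⌈0·α+ρ⌉
280α + ρ = (280·226) / 539 = 63280/539
ρ = 0/539
⌈63280/539⌉ = 118,  ⌈0/539⌉ = 0
#1s = 118 − 0 = 118

118


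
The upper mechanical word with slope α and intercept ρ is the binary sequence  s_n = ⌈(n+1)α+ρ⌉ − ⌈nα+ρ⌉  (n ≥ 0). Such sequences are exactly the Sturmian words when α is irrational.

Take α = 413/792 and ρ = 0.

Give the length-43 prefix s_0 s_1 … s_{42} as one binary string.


n=0: ⌈(1·413)/792⌉ − ⌈(0·413)/792⌉ = ⌈413/792⌉ − ⌈0/792⌉ = 1 − 0 = 1
n=1: ⌈(2·413)/792⌉ − ⌈(1·413)/792⌉ = ⌈826/792⌉ − ⌈413/792⌉ = 2 − 1 = 1
n=2: ⌈(3·413)/792⌉ − ⌈(2·413)/792⌉ = ⌈1239/792⌉ − ⌈826/792⌉ = 2 − 2 = 0
n=3: ⌈(4·413)/792⌉ − ⌈(3·413)/792⌉ = ⌈1652/792⌉ − ⌈1239/792⌉ = 3 − 2 = 1
n=4: ⌈(5·413)/792⌉ − ⌈(4·413)/792⌉ = ⌈2065/792⌉ − ⌈1652/792⌉ = 3 − 3 = 0
n=5: ⌈(6·413)/792⌉ − ⌈(5·413)/792⌉ = ⌈2478/792⌉ − ⌈2065/792⌉ = 4 − 3 = 1
n=6: ⌈(7·413)/792⌉ − ⌈(6·413)/792⌉ = ⌈2891/792⌉ − ⌈2478/792⌉ = 4 − 4 = 0
n=7: ⌈(8·413)/792⌉ − ⌈(7·413)/792⌉ = ⌈3304/792⌉ − ⌈2891/792⌉ = 5 − 4 = 1
n=8: ⌈(9·413)/792⌉ − ⌈(8·413)/792⌉ = ⌈3717/792⌉ − ⌈3304/792⌉ = 5 − 5 = 0
n=9: ⌈(10·413)/792⌉ − ⌈(9·413)/792⌉ = ⌈4130/792⌉ − ⌈3717/792⌉ = 6 − 5 = 1
n=10: ⌈(11·413)/792⌉ − ⌈(10·413)/792⌉ = ⌈4543/792⌉ − ⌈4130/792⌉ = 6 − 6 = 0
n=11: ⌈(12·413)/792⌉ − ⌈(11·413)/792⌉ = ⌈4956/792⌉ − ⌈4543/792⌉ = 7 − 6 = 1
n=12: ⌈(13·413)/792⌉ − ⌈(12·413)/792⌉ = ⌈5369/792⌉ − ⌈4956/792⌉ = 7 − 7 = 0
n=13: ⌈(14·413)/792⌉ − ⌈(13·413)/792⌉ = ⌈5782/792⌉ − ⌈5369/792⌉ = 8 − 7 = 1
n=14: ⌈(15·413)/792⌉ − ⌈(14·413)/792⌉ = ⌈6195/792⌉ − ⌈5782/792⌉ = 8 − 8 = 0
n=15: ⌈(16·413)/792⌉ − ⌈(15·413)/792⌉ = ⌈6608/792⌉ − ⌈6195/792⌉ = 9 − 8 = 1
n=16: ⌈(17·413)/792⌉ − ⌈(16·413)/792⌉ = ⌈7021/792⌉ − ⌈6608/792⌉ = 9 − 9 = 0
n=17: ⌈(18·413)/792⌉ − ⌈(17·413)/792⌉ = ⌈7434/792⌉ − ⌈7021/792⌉ = 10 − 9 = 1
n=18: ⌈(19·413)/792⌉ − ⌈(18·413)/792⌉ = ⌈7847/792⌉ − ⌈7434/792⌉ = 10 − 10 = 0
n=19: ⌈(20·413)/792⌉ − ⌈(19·413)/792⌉ = ⌈8260/792⌉ − ⌈7847/792⌉ = 11 − 10 = 1
n=20: ⌈(21·413)/792⌉ − ⌈(20·413)/792⌉ = ⌈8673/792⌉ − ⌈8260/792⌉ = 11 − 11 = 0
n=21: ⌈(22·413)/792⌉ − ⌈(21·413)/792⌉ = ⌈9086/792⌉ − ⌈8673/792⌉ = 12 − 11 = 1
n=22: ⌈(23·413)/792⌉ − ⌈(22·413)/792⌉ = ⌈9499/792⌉ − ⌈9086/792⌉ = 12 − 12 = 0
n=23: ⌈(24·413)/792⌉ − ⌈(23·413)/792⌉ = ⌈9912/792⌉ − ⌈9499/792⌉ = 13 − 12 = 1
n=24: ⌈(25·413)/792⌉ − ⌈(24·413)/792⌉ = ⌈10325/792⌉ − ⌈9912/792⌉ = 14 − 13 = 1
n=25: ⌈(26·413)/792⌉ − ⌈(25·413)/792⌉ = ⌈10738/792⌉ − ⌈10325/792⌉ = 14 − 14 = 0
n=26: ⌈(27·413)/792⌉ − ⌈(26·413)/792⌉ = ⌈11151/792⌉ − ⌈10738/792⌉ = 15 − 14 = 1
n=27: ⌈(28·413)/792⌉ − ⌈(27·413)/792⌉ = ⌈11564/792⌉ − ⌈11151/792⌉ = 15 − 15 = 0
n=28: ⌈(29·413)/792⌉ − ⌈(28·413)/792⌉ = ⌈11977/792⌉ − ⌈11564/792⌉ = 16 − 15 = 1
n=29: ⌈(30·413)/792⌉ − ⌈(29·413)/792⌉ = ⌈12390/792⌉ − ⌈11977/792⌉ = 16 − 16 = 0
n=30: ⌈(31·413)/792⌉ − ⌈(30·413)/792⌉ = ⌈12803/792⌉ − ⌈12390/792⌉ = 17 − 16 = 1
n=31: ⌈(32·413)/792⌉ − ⌈(31·413)/792⌉ = ⌈13216/792⌉ − ⌈12803/792⌉ = 17 − 17 = 0
n=32: ⌈(33·413)/792⌉ − ⌈(32·413)/792⌉ = ⌈13629/792⌉ − ⌈13216/792⌉ = 18 − 17 = 1
n=33: ⌈(34·413)/792⌉ − ⌈(33·413)/792⌉ = ⌈14042/792⌉ − ⌈13629/792⌉ = 18 − 18 = 0
n=34: ⌈(35·413)/792⌉ − ⌈(34·413)/792⌉ = ⌈14455/792⌉ − ⌈14042/792⌉ = 19 − 18 = 1
n=35: ⌈(36·413)/792⌉ − ⌈(35·413)/792⌉ = ⌈14868/792⌉ − ⌈14455/792⌉ = 19 − 19 = 0
n=36: ⌈(37·413)/792⌉ − ⌈(36·413)/792⌉ = ⌈15281/792⌉ − ⌈14868/792⌉ = 20 − 19 = 1
n=37: ⌈(38·413)/792⌉ − ⌈(37·413)/792⌉ = ⌈15694/792⌉ − ⌈15281/792⌉ = 20 − 20 = 0
n=38: ⌈(39·413)/792⌉ − ⌈(38·413)/792⌉ = ⌈16107/792⌉ − ⌈15694/792⌉ = 21 − 20 = 1
n=39: ⌈(40·413)/792⌉ − ⌈(39·413)/792⌉ = ⌈16520/792⌉ − ⌈16107/792⌉ = 21 − 21 = 0
n=40: ⌈(41·413)/792⌉ − ⌈(40·413)/792⌉ = ⌈16933/792⌉ − ⌈16520/792⌉ = 22 − 21 = 1
n=41: ⌈(42·413)/792⌉ − ⌈(41·413)/792⌉ = ⌈17346/792⌉ − ⌈16933/792⌉ = 22 − 22 = 0
n=42: ⌈(43·413)/792⌉ − ⌈(42·413)/792⌉ = ⌈17759/792⌉ − ⌈17346/792⌉ = 23 − 22 = 1

1101010101010101010101011010101010101010101


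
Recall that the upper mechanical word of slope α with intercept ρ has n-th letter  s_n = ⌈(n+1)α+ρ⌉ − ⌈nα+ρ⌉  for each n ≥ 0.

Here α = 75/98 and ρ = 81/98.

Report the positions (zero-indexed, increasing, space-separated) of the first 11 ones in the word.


n=0: ⌈156/98⌉−⌈81/98⌉ = 2−1 = 1  ← one
n=1: ⌈231/98⌉−⌈156/98⌉ = 3−2 = 1  ← one
n=2: ⌈306/98⌉−⌈231/98⌉ = 4−3 = 1  ← one
n=3: ⌈381/98⌉−⌈306/98⌉ = 4−4 = 0
n=4: ⌈456/98⌉−⌈381/98⌉ = 5−4 = 1  ← one
n=5: ⌈531/98⌉−⌈456/98⌉ = 6−5 = 1  ← one
n=6: ⌈606/98⌉−⌈531/98⌉ = 7−6 = 1  ← one
n=7: ⌈681/98⌉−⌈606/98⌉ = 7−7 = 0
n=8: ⌈756/98⌉−⌈681/98⌉ = 8−7 = 1  ← one
n=9: ⌈831/98⌉−⌈756/98⌉ = 9−8 = 1  ← one
n=10: ⌈906/98⌉−⌈831/98⌉ = 10−9 = 1  ← one
n=11: ⌈981/98⌉−⌈906/98⌉ = 11−10 = 1  ← one
n=12: ⌈1056/98⌉−⌈981/98⌉ = 11−11 = 0
n=13: ⌈1131/98⌉−⌈1056/98⌉ = 12−11 = 1  ← one
positions of the first 11 ones: 0 1 2 4 5 6 8 9 10 11 13

0 1 2 4 5 6 8 9 10 11 13


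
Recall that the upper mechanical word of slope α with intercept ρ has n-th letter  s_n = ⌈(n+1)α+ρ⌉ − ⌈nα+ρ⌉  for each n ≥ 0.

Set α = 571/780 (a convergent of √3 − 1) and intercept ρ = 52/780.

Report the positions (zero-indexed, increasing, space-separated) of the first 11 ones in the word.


n=0: ⌈623/780⌉−⌈52/780⌉ = 1−1 = 0
n=1: ⌈1194/780⌉−⌈623/780⌉ = 2−1 = 1  ← one
n=2: ⌈1765/780⌉−⌈1194/780⌉ = 3−2 = 1  ← one
n=3: ⌈2336/780⌉−⌈1765/780⌉ = 3−3 = 0
n=4: ⌈2907/780⌉−⌈2336/780⌉ = 4−3 = 1  ← one
n=5: ⌈3478/780⌉−⌈2907/780⌉ = 5−4 = 1  ← one
n=6: ⌈4049/780⌉−⌈3478/780⌉ = 6−5 = 1  ← one
n=7: ⌈4620/780⌉−⌈4049/780⌉ = 6−6 = 0
n=8: ⌈5191/780⌉−⌈4620/780⌉ = 7−6 = 1  ← one
n=9: ⌈5762/780⌉−⌈5191/780⌉ = 8−7 = 1  ← one
n=10: ⌈6333/780⌉−⌈5762/780⌉ = 9−8 = 1  ← one
n=11: ⌈6904/780⌉−⌈6333/780⌉ = 9−9 = 0
n=12: ⌈7475/780⌉−⌈6904/780⌉ = 10−9 = 1  ← one
n=13: ⌈8046/780⌉−⌈7475/780⌉ = 11−10 = 1  ← one
n=14: ⌈8617/780⌉−⌈8046/780⌉ = 12−11 = 1  ← one
positions of the first 11 ones: 1 2 4 5 6 8 9 10 12 13 14

1 2 4 5 6 8 9 10 12 13 14


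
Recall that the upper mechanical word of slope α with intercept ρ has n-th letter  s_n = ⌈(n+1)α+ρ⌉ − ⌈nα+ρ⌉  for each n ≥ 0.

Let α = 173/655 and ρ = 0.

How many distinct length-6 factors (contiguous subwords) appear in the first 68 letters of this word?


t_n = ⌈(n·173)/655⌉ for n = 0 … 68:
  n=0…9: ⌈0/655⌉=0 ⌈173/655⌉=1 ⌈346/655⌉=1 ⌈519/655⌉=1 ⌈692/655⌉=2 ⌈865/655⌉=2 ⌈1038/655⌉=2 ⌈1211/655⌉=2 ⌈1384/655⌉=3 ⌈1557/655⌉=3
  n=10…19: ⌈1730/655⌉=3 ⌈1903/655⌉=3 ⌈2076/655⌉=4 ⌈2249/655⌉=4 ⌈2422/655⌉=4 ⌈2595/655⌉=4 ⌈2768/655⌉=5 ⌈2941/655⌉=5 ⌈3114/655⌉=5 ⌈3287/655⌉=6
  n=20…29: ⌈3460/655⌉=6 ⌈3633/655⌉=6 ⌈3806/655⌉=6 ⌈3979/655⌉=7 ⌈4152/655⌉=7 ⌈4325/655⌉=7 ⌈4498/655⌉=7 ⌈4671/655⌉=8 ⌈4844/655⌉=8 ⌈5017/655⌉=8
  n=30…39: ⌈5190/655⌉=8 ⌈5363/655⌉=9 ⌈5536/655⌉=9 ⌈5709/655⌉=9 ⌈5882/655⌉=9 ⌈6055/655⌉=10 ⌈6228/655⌉=10 ⌈6401/655⌉=10 ⌈6574/655⌉=11 ⌈6747/655⌉=11
  n=40…49: ⌈6920/655⌉=11 ⌈7093/655⌉=11 ⌈7266/655⌉=12 ⌈7439/655⌉=12 ⌈7612/655⌉=12 ⌈7785/655⌉=12 ⌈7958/655⌉=13 ⌈8131/655⌉=13 ⌈8304/655⌉=13 ⌈8477/655⌉=13
  n=50…59: ⌈8650/655⌉=14 ⌈8823/655⌉=14 ⌈8996/655⌉=14 ⌈9169/655⌉=14 ⌈9342/655⌉=15 ⌈9515/655⌉=15 ⌈9688/655⌉=15 ⌈9861/655⌉=16 ⌈10034/655⌉=16 ⌈10207/655⌉=16
  n=60…68: ⌈10380/655⌉=16 ⌈10553/655⌉=17 ⌈10726/655⌉=17 ⌈10899/655⌉=17 ⌈11072/655⌉=17 ⌈11245/655⌉=18 ⌈11418/655⌉=18 ⌈11591/655⌉=18 ⌈11764/655⌉=18
s_n = t_(n+1) − t_n for n = 0 … 67 gives
prefix = 10010001000100010010001000100010001001000100010001000100100010001000
slide a length-6 window over [0..5] … [62..67] (63 windows); first occurrence of each distinct factor:
  [  0..  5] 100100
  [  1..  6] 001000
  [  2..  7] 010001
  [  3..  8] 100010
  [  4..  9] 000100
  [ 13.. 18] 001001
  [ 14.. 19] 010010
  (the other 56 windows repeat one of these)
distinct factors: {000100, 001000, 001001, 010001, 010010, 100010, 100100}
count = 7  (Sturmian bound for length 6 is 7)

7


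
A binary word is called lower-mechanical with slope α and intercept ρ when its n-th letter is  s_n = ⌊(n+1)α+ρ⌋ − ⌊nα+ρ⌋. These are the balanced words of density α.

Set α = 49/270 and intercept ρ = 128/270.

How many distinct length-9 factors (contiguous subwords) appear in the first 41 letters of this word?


t_n = ⌊(n·49+128)/270⌋ for n = 0 … 41:
  n=0…9: ⌊128/270⌋=0 ⌊177/270⌋=0 ⌊226/270⌋=0 ⌊275/270⌋=1 ⌊324/270⌋=1 ⌊373/270⌋=1 ⌊422/270⌋=1 ⌊471/270⌋=1 ⌊520/270⌋=1 ⌊569/270⌋=2
  n=10…19: ⌊618/270⌋=2 ⌊667/270⌋=2 ⌊716/270⌋=2 ⌊765/270⌋=2 ⌊814/270⌋=3 ⌊863/270⌋=3 ⌊912/270⌋=3 ⌊961/270⌋=3 ⌊1010/270⌋=3 ⌊1059/270⌋=3
  n=20…29: ⌊1108/270⌋=4 ⌊1157/270⌋=4 ⌊1206/270⌋=4 ⌊1255/270⌋=4 ⌊1304/270⌋=4 ⌊1353/270⌋=5 ⌊1402/270⌋=5 ⌊1451/270⌋=5 ⌊1500/270⌋=5 ⌊1549/270⌋=5
  n=30…39: ⌊1598/270⌋=5 ⌊1647/270⌋=6 ⌊1696/270⌋=6 ⌊1745/270⌋=6 ⌊1794/270⌋=6 ⌊1843/270⌋=6 ⌊1892/270⌋=7 ⌊1941/270⌋=7 ⌊1990/270⌋=7 ⌊2039/270⌋=7
  n=40…41: ⌊2088/270⌋=7 ⌊2137/270⌋=7
s_n = t_(n+1) − t_n for n = 0 … 40 gives
prefix = 00100000100001000001000010000010000100000
slide a length-9 window over [0..8] … [32..40] (33 windows); first occurrence of each distinct factor:
  [  0..  8] 001000001
  [  1..  9] 010000010
  [  2.. 10] 100000100
  [  3.. 11] 000001000
  [  4.. 12] 000010000
  [  5.. 13] 000100001
  [  6.. 14] 001000010
  [  7.. 15] 010000100
  [  8.. 16] 100001000
  [ 10.. 18] 000100000
  (the other 23 windows repeat one of these)
distinct factors: {000001000, 000010000, 000100000, 000100001, 001000001, 001000010, 010000010, 010000100, 100000100, 100001000}
count = 10  (Sturmian bound for length 9 is 10)

10


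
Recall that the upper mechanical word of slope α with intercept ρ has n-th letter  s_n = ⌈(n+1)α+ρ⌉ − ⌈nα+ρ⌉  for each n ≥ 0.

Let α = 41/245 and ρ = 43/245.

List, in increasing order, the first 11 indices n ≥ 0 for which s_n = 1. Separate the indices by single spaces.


n=0: ⌈84/245⌉−⌈43/245⌉ = 1−1 = 0
n=1: ⌈125/245⌉−⌈84/245⌉ = 1−1 = 0
  …
n=4: ⌈248/245⌉−⌈207/245⌉ = 2−1 = 1  ← one
n=5: ⌈289/245⌉−⌈248/245⌉ = 2−2 = 0
n=6: ⌈330/245⌉−⌈289/245⌉ = 2−2 = 0
  …
n=10: ⌈494/245⌉−⌈453/245⌉ = 3−2 = 1  ← one
n=11: ⌈535/245⌉−⌈494/245⌉ = 3−3 = 0
n=12: ⌈576/245⌉−⌈535/245⌉ = 3−3 = 0
  …
n=16: ⌈740/245⌉−⌈699/245⌉ = 4−3 = 1  ← one
n=17: ⌈781/245⌉−⌈740/245⌉ = 4−4 = 0
n=18: ⌈822/245⌉−⌈781/245⌉ = 4−4 = 0
  …
n=22: ⌈986/245⌉−⌈945/245⌉ = 5−4 = 1  ← one
n=23: ⌈1027/245⌉−⌈986/245⌉ = 5−5 = 0
n=24: ⌈1068/245⌉−⌈1027/245⌉ = 5−5 = 0
  …
n=28: ⌈1232/245⌉−⌈1191/245⌉ = 6−5 = 1  ← one
n=29: ⌈1273/245⌉−⌈1232/245⌉ = 6−6 = 0
n=30: ⌈1314/245⌉−⌈1273/245⌉ = 6−6 = 0
  …
n=34: ⌈1478/245⌉−⌈1437/245⌉ = 7−6 = 1  ← one
n=35: ⌈1519/245⌉−⌈1478/245⌉ = 7−7 = 0
n=36: ⌈1560/245⌉−⌈1519/245⌉ = 7−7 = 0
  …
n=40: ⌈1724/245⌉−⌈1683/245⌉ = 8−7 = 1  ← one
n=41: ⌈1765/245⌉−⌈1724/245⌉ = 8−8 = 0
n=42: ⌈1806/245⌉−⌈1765/245⌉ = 8−8 = 0
  …
n=46: ⌈1970/245⌉−⌈1929/245⌉ = 9−8 = 1  ← one
n=47: ⌈2011/245⌉−⌈1970/245⌉ = 9−9 = 0
n=48: ⌈2052/245⌉−⌈2011/245⌉ = 9−9 = 0
  …
n=52: ⌈2216/245⌉−⌈2175/245⌉ = 10−9 = 1  ← one
n=53: ⌈2257/245⌉−⌈2216/245⌉ = 10−10 = 0
n=54: ⌈2298/245⌉−⌈2257/245⌉ = 10−10 = 0
  …
n=58: ⌈2462/245⌉−⌈2421/245⌉ = 11−10 = 1  ← one
n=59: ⌈2503/245⌉−⌈2462/245⌉ = 11−11 = 0
n=60: ⌈2544/245⌉−⌈2503/245⌉ = 11−11 = 0
  …
n=64: ⌈2708/245⌉−⌈2667/245⌉ = 12−11 = 1  ← one
positions of the first 11 ones: 4 10 16 22 28 34 40 46 52 58 64

4 10 16 22 28 34 40 46 52 58 64


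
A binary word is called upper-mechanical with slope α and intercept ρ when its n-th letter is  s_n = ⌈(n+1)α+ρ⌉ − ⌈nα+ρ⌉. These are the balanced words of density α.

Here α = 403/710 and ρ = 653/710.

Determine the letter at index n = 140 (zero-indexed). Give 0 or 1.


(n+1)α + ρ = (141·403 + 653) / 710 = 57476/710
nα + ρ     = (140·403 + 653) / 710 = 57073/710
⌈57476/710⌉ = 81,  ⌈57073/710⌉ = 81
s_{140} = 81 − 81 = 0

0


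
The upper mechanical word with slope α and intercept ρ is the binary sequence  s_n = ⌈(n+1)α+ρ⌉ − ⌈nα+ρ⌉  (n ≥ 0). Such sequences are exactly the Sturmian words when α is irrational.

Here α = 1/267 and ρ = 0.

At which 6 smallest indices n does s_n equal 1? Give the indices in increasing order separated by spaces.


n=0: ⌈1/267⌉−⌈0/267⌉ = 1−0 = 1  ← one
n=1: ⌈2/267⌉−⌈1/267⌉ = 1−1 = 0
n=2: ⌈3/267⌉−⌈2/267⌉ = 1−1 = 0
  …
n=267: ⌈268/267⌉−⌈267/267⌉ = 2−1 = 1  ← one
n=268: ⌈269/267⌉−⌈268/267⌉ = 2−2 = 0
n=269: ⌈270/267⌉−⌈269/267⌉ = 2−2 = 0
  …
n=534: ⌈535/267⌉−⌈534/267⌉ = 3−2 = 1  ← one
n=535: ⌈536/267⌉−⌈535/267⌉ = 3−3 = 0
n=536: ⌈537/267⌉−⌈536/267⌉ = 3−3 = 0
  …
n=801: ⌈802/267⌉−⌈801/267⌉ = 4−3 = 1  ← one
n=802: ⌈803/267⌉−⌈802/267⌉ = 4−4 = 0
n=803: ⌈804/267⌉−⌈803/267⌉ = 4−4 = 0
  …
n=1068: ⌈1069/267⌉−⌈1068/267⌉ = 5−4 = 1  ← one
n=1069: ⌈1070/267⌉−⌈1069/267⌉ = 5−5 = 0
n=1070: ⌈1071/267⌉−⌈1070/267⌉ = 5−5 = 0
  …
n=1335: ⌈1336/267⌉−⌈1335/267⌉ = 6−5 = 1  ← one
positions of the first 6 ones: 0 267 534 801 1068 1335

0 267 534 801 1068 1335
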